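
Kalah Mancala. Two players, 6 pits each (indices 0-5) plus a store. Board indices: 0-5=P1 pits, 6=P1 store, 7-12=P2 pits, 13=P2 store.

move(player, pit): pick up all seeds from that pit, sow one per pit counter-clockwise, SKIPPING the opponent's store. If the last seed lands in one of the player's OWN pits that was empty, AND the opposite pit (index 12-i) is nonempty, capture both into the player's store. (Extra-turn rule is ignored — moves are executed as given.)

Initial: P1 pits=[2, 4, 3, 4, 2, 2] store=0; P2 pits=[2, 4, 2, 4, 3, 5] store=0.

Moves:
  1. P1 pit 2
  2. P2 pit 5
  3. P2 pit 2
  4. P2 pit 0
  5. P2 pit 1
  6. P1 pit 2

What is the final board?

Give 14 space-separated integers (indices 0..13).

Answer: 3 5 0 0 3 3 2 0 0 0 6 5 1 9

Derivation:
Move 1: P1 pit2 -> P1=[2,4,0,5,3,3](0) P2=[2,4,2,4,3,5](0)
Move 2: P2 pit5 -> P1=[3,5,1,6,3,3](0) P2=[2,4,2,4,3,0](1)
Move 3: P2 pit2 -> P1=[3,5,1,6,3,3](0) P2=[2,4,0,5,4,0](1)
Move 4: P2 pit0 -> P1=[3,5,1,0,3,3](0) P2=[0,5,0,5,4,0](8)
Move 5: P2 pit1 -> P1=[3,5,1,0,3,3](0) P2=[0,0,1,6,5,1](9)
Move 6: P1 pit2 -> P1=[3,5,0,0,3,3](2) P2=[0,0,0,6,5,1](9)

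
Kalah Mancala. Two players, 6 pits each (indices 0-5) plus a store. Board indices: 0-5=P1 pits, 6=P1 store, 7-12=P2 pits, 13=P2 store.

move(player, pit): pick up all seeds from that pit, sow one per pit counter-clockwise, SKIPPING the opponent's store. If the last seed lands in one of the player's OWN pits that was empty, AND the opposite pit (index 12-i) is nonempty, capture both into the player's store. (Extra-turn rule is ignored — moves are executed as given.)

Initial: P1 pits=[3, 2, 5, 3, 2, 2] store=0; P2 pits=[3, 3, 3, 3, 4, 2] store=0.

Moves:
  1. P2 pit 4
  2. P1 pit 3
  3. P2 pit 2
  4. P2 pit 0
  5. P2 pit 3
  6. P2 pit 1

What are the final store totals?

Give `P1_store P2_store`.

Answer: 1 2

Derivation:
Move 1: P2 pit4 -> P1=[4,3,5,3,2,2](0) P2=[3,3,3,3,0,3](1)
Move 2: P1 pit3 -> P1=[4,3,5,0,3,3](1) P2=[3,3,3,3,0,3](1)
Move 3: P2 pit2 -> P1=[4,3,5,0,3,3](1) P2=[3,3,0,4,1,4](1)
Move 4: P2 pit0 -> P1=[4,3,5,0,3,3](1) P2=[0,4,1,5,1,4](1)
Move 5: P2 pit3 -> P1=[5,4,5,0,3,3](1) P2=[0,4,1,0,2,5](2)
Move 6: P2 pit1 -> P1=[5,4,5,0,3,3](1) P2=[0,0,2,1,3,6](2)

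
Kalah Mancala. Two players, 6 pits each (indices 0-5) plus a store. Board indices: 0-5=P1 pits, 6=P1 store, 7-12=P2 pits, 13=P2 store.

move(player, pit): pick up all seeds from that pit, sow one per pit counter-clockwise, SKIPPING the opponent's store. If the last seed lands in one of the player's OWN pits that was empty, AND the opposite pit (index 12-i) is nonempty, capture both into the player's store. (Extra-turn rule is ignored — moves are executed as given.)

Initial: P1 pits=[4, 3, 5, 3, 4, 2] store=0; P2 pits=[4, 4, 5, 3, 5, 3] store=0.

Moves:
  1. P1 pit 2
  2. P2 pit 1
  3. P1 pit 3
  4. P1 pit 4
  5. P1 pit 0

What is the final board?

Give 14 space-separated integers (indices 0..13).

Answer: 0 4 1 1 0 5 5 7 0 7 5 6 4 0

Derivation:
Move 1: P1 pit2 -> P1=[4,3,0,4,5,3](1) P2=[5,4,5,3,5,3](0)
Move 2: P2 pit1 -> P1=[4,3,0,4,5,3](1) P2=[5,0,6,4,6,4](0)
Move 3: P1 pit3 -> P1=[4,3,0,0,6,4](2) P2=[6,0,6,4,6,4](0)
Move 4: P1 pit4 -> P1=[4,3,0,0,0,5](3) P2=[7,1,7,5,6,4](0)
Move 5: P1 pit0 -> P1=[0,4,1,1,0,5](5) P2=[7,0,7,5,6,4](0)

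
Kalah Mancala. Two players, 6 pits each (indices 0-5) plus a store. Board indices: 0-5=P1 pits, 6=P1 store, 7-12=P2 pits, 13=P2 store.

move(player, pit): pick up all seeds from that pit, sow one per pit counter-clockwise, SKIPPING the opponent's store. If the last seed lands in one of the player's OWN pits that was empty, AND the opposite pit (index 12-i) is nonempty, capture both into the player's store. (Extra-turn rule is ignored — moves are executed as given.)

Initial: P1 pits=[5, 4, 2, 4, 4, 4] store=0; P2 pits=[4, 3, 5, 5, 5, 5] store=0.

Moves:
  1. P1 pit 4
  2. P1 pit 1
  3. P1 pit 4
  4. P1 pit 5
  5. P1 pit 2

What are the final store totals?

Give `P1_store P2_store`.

Answer: 9 0

Derivation:
Move 1: P1 pit4 -> P1=[5,4,2,4,0,5](1) P2=[5,4,5,5,5,5](0)
Move 2: P1 pit1 -> P1=[5,0,3,5,1,6](1) P2=[5,4,5,5,5,5](0)
Move 3: P1 pit4 -> P1=[5,0,3,5,0,7](1) P2=[5,4,5,5,5,5](0)
Move 4: P1 pit5 -> P1=[5,0,3,5,0,0](2) P2=[6,5,6,6,6,6](0)
Move 5: P1 pit2 -> P1=[5,0,0,6,1,0](9) P2=[0,5,6,6,6,6](0)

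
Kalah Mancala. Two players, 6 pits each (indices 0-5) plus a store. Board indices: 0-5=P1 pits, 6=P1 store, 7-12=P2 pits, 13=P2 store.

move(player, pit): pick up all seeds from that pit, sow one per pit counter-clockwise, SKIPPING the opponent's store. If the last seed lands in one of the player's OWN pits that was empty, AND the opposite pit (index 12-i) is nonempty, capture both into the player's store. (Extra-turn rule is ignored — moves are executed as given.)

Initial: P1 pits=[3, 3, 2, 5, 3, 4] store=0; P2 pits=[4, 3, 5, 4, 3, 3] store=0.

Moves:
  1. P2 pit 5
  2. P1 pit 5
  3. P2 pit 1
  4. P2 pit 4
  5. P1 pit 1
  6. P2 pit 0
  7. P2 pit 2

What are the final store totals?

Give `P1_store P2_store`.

Answer: 2 8

Derivation:
Move 1: P2 pit5 -> P1=[4,4,2,5,3,4](0) P2=[4,3,5,4,3,0](1)
Move 2: P1 pit5 -> P1=[4,4,2,5,3,0](1) P2=[5,4,6,4,3,0](1)
Move 3: P2 pit1 -> P1=[0,4,2,5,3,0](1) P2=[5,0,7,5,4,0](6)
Move 4: P2 pit4 -> P1=[1,5,2,5,3,0](1) P2=[5,0,7,5,0,1](7)
Move 5: P1 pit1 -> P1=[1,0,3,6,4,1](2) P2=[5,0,7,5,0,1](7)
Move 6: P2 pit0 -> P1=[1,0,3,6,4,1](2) P2=[0,1,8,6,1,2](7)
Move 7: P2 pit2 -> P1=[2,1,4,7,4,1](2) P2=[0,1,0,7,2,3](8)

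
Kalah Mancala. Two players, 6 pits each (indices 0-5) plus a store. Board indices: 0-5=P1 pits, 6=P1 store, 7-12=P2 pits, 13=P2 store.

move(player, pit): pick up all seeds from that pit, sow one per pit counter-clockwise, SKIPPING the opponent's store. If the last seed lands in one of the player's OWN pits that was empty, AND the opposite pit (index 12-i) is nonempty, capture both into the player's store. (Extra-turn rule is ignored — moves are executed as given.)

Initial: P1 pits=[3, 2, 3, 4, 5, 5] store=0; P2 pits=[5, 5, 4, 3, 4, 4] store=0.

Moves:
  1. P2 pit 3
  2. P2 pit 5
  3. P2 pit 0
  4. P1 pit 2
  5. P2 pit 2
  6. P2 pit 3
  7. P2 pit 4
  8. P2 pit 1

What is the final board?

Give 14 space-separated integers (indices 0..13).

Answer: 3 4 1 7 7 7 1 0 0 1 1 1 4 10

Derivation:
Move 1: P2 pit3 -> P1=[3,2,3,4,5,5](0) P2=[5,5,4,0,5,5](1)
Move 2: P2 pit5 -> P1=[4,3,4,5,5,5](0) P2=[5,5,4,0,5,0](2)
Move 3: P2 pit0 -> P1=[0,3,4,5,5,5](0) P2=[0,6,5,1,6,0](7)
Move 4: P1 pit2 -> P1=[0,3,0,6,6,6](1) P2=[0,6,5,1,6,0](7)
Move 5: P2 pit2 -> P1=[1,3,0,6,6,6](1) P2=[0,6,0,2,7,1](8)
Move 6: P2 pit3 -> P1=[1,3,0,6,6,6](1) P2=[0,6,0,0,8,2](8)
Move 7: P2 pit4 -> P1=[2,4,1,7,7,7](1) P2=[0,6,0,0,0,3](9)
Move 8: P2 pit1 -> P1=[3,4,1,7,7,7](1) P2=[0,0,1,1,1,4](10)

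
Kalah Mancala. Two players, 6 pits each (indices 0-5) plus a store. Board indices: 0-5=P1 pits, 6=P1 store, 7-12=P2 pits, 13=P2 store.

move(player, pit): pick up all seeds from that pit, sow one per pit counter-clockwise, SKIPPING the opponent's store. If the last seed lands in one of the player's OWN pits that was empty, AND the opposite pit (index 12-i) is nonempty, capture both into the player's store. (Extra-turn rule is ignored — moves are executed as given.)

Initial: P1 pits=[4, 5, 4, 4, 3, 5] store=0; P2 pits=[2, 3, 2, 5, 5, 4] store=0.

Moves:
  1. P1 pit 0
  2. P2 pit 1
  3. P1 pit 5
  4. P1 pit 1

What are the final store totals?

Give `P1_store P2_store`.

Answer: 2 0

Derivation:
Move 1: P1 pit0 -> P1=[0,6,5,5,4,5](0) P2=[2,3,2,5,5,4](0)
Move 2: P2 pit1 -> P1=[0,6,5,5,4,5](0) P2=[2,0,3,6,6,4](0)
Move 3: P1 pit5 -> P1=[0,6,5,5,4,0](1) P2=[3,1,4,7,6,4](0)
Move 4: P1 pit1 -> P1=[0,0,6,6,5,1](2) P2=[4,1,4,7,6,4](0)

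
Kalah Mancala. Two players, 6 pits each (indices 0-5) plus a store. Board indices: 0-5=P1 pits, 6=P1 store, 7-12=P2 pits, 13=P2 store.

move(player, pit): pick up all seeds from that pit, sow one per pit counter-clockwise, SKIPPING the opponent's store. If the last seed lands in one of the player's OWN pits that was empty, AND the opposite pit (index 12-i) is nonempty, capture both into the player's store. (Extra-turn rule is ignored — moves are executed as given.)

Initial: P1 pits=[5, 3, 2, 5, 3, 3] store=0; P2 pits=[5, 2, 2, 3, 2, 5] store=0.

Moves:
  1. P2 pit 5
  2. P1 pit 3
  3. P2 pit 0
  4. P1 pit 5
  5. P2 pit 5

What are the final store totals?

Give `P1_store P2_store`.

Answer: 2 3

Derivation:
Move 1: P2 pit5 -> P1=[6,4,3,6,3,3](0) P2=[5,2,2,3,2,0](1)
Move 2: P1 pit3 -> P1=[6,4,3,0,4,4](1) P2=[6,3,3,3,2,0](1)
Move 3: P2 pit0 -> P1=[6,4,3,0,4,4](1) P2=[0,4,4,4,3,1](2)
Move 4: P1 pit5 -> P1=[6,4,3,0,4,0](2) P2=[1,5,5,4,3,1](2)
Move 5: P2 pit5 -> P1=[6,4,3,0,4,0](2) P2=[1,5,5,4,3,0](3)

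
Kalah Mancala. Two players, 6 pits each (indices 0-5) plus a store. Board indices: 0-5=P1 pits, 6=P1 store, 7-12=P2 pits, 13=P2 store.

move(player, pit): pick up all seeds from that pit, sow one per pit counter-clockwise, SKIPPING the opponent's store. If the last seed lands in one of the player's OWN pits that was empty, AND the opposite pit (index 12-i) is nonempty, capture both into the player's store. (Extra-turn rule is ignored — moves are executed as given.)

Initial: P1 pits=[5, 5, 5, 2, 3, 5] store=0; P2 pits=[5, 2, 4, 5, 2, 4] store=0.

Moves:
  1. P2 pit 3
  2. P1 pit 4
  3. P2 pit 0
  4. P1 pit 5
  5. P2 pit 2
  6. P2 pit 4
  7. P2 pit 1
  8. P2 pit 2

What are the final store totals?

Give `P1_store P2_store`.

Answer: 2 4

Derivation:
Move 1: P2 pit3 -> P1=[6,6,5,2,3,5](0) P2=[5,2,4,0,3,5](1)
Move 2: P1 pit4 -> P1=[6,6,5,2,0,6](1) P2=[6,2,4,0,3,5](1)
Move 3: P2 pit0 -> P1=[6,6,5,2,0,6](1) P2=[0,3,5,1,4,6](2)
Move 4: P1 pit5 -> P1=[6,6,5,2,0,0](2) P2=[1,4,6,2,5,6](2)
Move 5: P2 pit2 -> P1=[7,7,5,2,0,0](2) P2=[1,4,0,3,6,7](3)
Move 6: P2 pit4 -> P1=[8,8,6,3,0,0](2) P2=[1,4,0,3,0,8](4)
Move 7: P2 pit1 -> P1=[8,8,6,3,0,0](2) P2=[1,0,1,4,1,9](4)
Move 8: P2 pit2 -> P1=[8,8,6,3,0,0](2) P2=[1,0,0,5,1,9](4)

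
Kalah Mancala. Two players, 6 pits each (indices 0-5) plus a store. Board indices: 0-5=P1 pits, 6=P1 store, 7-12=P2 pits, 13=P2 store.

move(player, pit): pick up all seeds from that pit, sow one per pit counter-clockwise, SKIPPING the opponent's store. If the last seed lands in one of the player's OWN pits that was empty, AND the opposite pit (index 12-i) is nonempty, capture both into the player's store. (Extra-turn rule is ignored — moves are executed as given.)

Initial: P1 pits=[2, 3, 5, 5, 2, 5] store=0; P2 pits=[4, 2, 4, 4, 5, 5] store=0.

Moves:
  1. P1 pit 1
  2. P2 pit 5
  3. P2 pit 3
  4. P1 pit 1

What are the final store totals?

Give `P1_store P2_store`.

Answer: 0 2

Derivation:
Move 1: P1 pit1 -> P1=[2,0,6,6,3,5](0) P2=[4,2,4,4,5,5](0)
Move 2: P2 pit5 -> P1=[3,1,7,7,3,5](0) P2=[4,2,4,4,5,0](1)
Move 3: P2 pit3 -> P1=[4,1,7,7,3,5](0) P2=[4,2,4,0,6,1](2)
Move 4: P1 pit1 -> P1=[4,0,8,7,3,5](0) P2=[4,2,4,0,6,1](2)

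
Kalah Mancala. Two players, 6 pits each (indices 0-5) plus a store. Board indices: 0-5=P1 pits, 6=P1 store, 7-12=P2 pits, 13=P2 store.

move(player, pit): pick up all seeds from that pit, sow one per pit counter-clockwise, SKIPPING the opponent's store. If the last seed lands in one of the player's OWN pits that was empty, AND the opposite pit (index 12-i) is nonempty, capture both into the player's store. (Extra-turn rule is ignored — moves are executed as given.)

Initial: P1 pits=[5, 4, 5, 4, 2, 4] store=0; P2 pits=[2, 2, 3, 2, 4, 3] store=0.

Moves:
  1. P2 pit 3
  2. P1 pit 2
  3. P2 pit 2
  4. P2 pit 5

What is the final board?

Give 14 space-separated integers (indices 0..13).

Move 1: P2 pit3 -> P1=[5,4,5,4,2,4](0) P2=[2,2,3,0,5,4](0)
Move 2: P1 pit2 -> P1=[5,4,0,5,3,5](1) P2=[3,2,3,0,5,4](0)
Move 3: P2 pit2 -> P1=[5,4,0,5,3,5](1) P2=[3,2,0,1,6,5](0)
Move 4: P2 pit5 -> P1=[6,5,1,6,3,5](1) P2=[3,2,0,1,6,0](1)

Answer: 6 5 1 6 3 5 1 3 2 0 1 6 0 1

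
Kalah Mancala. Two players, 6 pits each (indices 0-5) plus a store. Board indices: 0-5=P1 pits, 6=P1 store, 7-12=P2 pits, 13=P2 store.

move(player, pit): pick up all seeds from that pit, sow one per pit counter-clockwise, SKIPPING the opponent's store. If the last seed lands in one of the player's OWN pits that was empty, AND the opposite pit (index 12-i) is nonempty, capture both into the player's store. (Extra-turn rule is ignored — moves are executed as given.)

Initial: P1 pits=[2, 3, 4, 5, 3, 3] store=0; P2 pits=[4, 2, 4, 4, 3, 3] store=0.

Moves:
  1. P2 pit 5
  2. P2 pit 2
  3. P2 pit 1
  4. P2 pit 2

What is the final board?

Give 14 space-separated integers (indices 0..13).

Move 1: P2 pit5 -> P1=[3,4,4,5,3,3](0) P2=[4,2,4,4,3,0](1)
Move 2: P2 pit2 -> P1=[3,4,4,5,3,3](0) P2=[4,2,0,5,4,1](2)
Move 3: P2 pit1 -> P1=[3,4,4,5,3,3](0) P2=[4,0,1,6,4,1](2)
Move 4: P2 pit2 -> P1=[3,4,4,5,3,3](0) P2=[4,0,0,7,4,1](2)

Answer: 3 4 4 5 3 3 0 4 0 0 7 4 1 2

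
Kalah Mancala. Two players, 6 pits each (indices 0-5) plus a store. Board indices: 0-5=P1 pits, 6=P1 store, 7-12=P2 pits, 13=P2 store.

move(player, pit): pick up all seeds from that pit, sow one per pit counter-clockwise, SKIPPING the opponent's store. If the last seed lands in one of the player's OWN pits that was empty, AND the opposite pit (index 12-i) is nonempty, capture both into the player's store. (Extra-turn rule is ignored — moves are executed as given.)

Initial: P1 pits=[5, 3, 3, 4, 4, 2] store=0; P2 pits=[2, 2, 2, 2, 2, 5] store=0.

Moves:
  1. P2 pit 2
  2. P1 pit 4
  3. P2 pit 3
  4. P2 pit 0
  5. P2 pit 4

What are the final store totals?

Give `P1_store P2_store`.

Answer: 1 6

Derivation:
Move 1: P2 pit2 -> P1=[5,3,3,4,4,2](0) P2=[2,2,0,3,3,5](0)
Move 2: P1 pit4 -> P1=[5,3,3,4,0,3](1) P2=[3,3,0,3,3,5](0)
Move 3: P2 pit3 -> P1=[5,3,3,4,0,3](1) P2=[3,3,0,0,4,6](1)
Move 4: P2 pit0 -> P1=[5,3,0,4,0,3](1) P2=[0,4,1,0,4,6](5)
Move 5: P2 pit4 -> P1=[6,4,0,4,0,3](1) P2=[0,4,1,0,0,7](6)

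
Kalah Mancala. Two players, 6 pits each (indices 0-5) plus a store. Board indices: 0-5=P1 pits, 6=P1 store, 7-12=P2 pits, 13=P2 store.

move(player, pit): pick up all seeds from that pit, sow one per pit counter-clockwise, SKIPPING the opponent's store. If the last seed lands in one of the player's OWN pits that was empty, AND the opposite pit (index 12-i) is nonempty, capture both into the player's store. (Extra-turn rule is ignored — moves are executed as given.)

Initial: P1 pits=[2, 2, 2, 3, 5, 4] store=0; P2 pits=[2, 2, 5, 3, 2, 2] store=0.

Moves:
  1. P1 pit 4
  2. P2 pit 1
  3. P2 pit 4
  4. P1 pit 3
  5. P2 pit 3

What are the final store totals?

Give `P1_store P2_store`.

Answer: 2 2

Derivation:
Move 1: P1 pit4 -> P1=[2,2,2,3,0,5](1) P2=[3,3,6,3,2,2](0)
Move 2: P2 pit1 -> P1=[2,2,2,3,0,5](1) P2=[3,0,7,4,3,2](0)
Move 3: P2 pit4 -> P1=[3,2,2,3,0,5](1) P2=[3,0,7,4,0,3](1)
Move 4: P1 pit3 -> P1=[3,2,2,0,1,6](2) P2=[3,0,7,4,0,3](1)
Move 5: P2 pit3 -> P1=[4,2,2,0,1,6](2) P2=[3,0,7,0,1,4](2)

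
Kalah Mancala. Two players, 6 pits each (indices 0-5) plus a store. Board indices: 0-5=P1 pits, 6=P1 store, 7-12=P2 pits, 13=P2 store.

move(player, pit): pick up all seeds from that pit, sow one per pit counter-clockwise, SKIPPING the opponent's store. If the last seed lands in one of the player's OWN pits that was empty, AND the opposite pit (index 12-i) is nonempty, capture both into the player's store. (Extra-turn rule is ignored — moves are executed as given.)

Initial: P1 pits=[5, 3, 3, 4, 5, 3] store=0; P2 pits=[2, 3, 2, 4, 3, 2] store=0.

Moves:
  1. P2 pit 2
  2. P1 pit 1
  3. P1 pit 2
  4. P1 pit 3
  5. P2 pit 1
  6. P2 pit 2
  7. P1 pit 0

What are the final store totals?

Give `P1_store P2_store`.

Answer: 2 0

Derivation:
Move 1: P2 pit2 -> P1=[5,3,3,4,5,3](0) P2=[2,3,0,5,4,2](0)
Move 2: P1 pit1 -> P1=[5,0,4,5,6,3](0) P2=[2,3,0,5,4,2](0)
Move 3: P1 pit2 -> P1=[5,0,0,6,7,4](1) P2=[2,3,0,5,4,2](0)
Move 4: P1 pit3 -> P1=[5,0,0,0,8,5](2) P2=[3,4,1,5,4,2](0)
Move 5: P2 pit1 -> P1=[5,0,0,0,8,5](2) P2=[3,0,2,6,5,3](0)
Move 6: P2 pit2 -> P1=[5,0,0,0,8,5](2) P2=[3,0,0,7,6,3](0)
Move 7: P1 pit0 -> P1=[0,1,1,1,9,6](2) P2=[3,0,0,7,6,3](0)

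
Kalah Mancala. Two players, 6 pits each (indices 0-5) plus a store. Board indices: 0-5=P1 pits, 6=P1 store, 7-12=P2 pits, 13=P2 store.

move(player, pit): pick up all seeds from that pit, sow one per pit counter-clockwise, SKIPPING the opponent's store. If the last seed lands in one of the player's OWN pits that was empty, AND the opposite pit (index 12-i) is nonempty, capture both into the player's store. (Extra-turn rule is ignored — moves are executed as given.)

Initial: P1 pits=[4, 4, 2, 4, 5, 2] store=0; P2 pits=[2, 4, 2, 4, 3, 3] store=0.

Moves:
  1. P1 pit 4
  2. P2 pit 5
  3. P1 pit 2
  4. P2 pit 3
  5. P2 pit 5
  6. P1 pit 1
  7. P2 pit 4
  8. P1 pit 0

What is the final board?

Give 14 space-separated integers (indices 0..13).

Answer: 0 2 2 7 2 5 9 4 0 3 0 0 1 4

Derivation:
Move 1: P1 pit4 -> P1=[4,4,2,4,0,3](1) P2=[3,5,3,4,3,3](0)
Move 2: P2 pit5 -> P1=[5,5,2,4,0,3](1) P2=[3,5,3,4,3,0](1)
Move 3: P1 pit2 -> P1=[5,5,0,5,0,3](7) P2=[3,0,3,4,3,0](1)
Move 4: P2 pit3 -> P1=[6,5,0,5,0,3](7) P2=[3,0,3,0,4,1](2)
Move 5: P2 pit5 -> P1=[6,5,0,5,0,3](7) P2=[3,0,3,0,4,0](3)
Move 6: P1 pit1 -> P1=[6,0,1,6,1,4](8) P2=[3,0,3,0,4,0](3)
Move 7: P2 pit4 -> P1=[7,1,1,6,1,4](8) P2=[3,0,3,0,0,1](4)
Move 8: P1 pit0 -> P1=[0,2,2,7,2,5](9) P2=[4,0,3,0,0,1](4)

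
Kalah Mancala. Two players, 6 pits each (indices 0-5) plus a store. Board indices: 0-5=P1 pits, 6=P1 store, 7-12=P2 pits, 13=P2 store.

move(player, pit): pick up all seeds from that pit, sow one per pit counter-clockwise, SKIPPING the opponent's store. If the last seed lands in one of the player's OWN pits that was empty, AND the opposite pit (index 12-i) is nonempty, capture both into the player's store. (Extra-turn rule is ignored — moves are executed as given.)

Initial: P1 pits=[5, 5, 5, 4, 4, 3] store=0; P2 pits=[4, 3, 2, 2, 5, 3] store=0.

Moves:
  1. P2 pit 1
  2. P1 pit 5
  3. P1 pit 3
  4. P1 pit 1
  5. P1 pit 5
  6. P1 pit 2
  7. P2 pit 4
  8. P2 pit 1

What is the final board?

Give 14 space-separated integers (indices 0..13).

Answer: 6 1 1 3 7 1 5 8 0 4 4 0 4 1

Derivation:
Move 1: P2 pit1 -> P1=[5,5,5,4,4,3](0) P2=[4,0,3,3,6,3](0)
Move 2: P1 pit5 -> P1=[5,5,5,4,4,0](1) P2=[5,1,3,3,6,3](0)
Move 3: P1 pit3 -> P1=[5,5,5,0,5,1](2) P2=[6,1,3,3,6,3](0)
Move 4: P1 pit1 -> P1=[5,0,6,1,6,2](3) P2=[6,1,3,3,6,3](0)
Move 5: P1 pit5 -> P1=[5,0,6,1,6,0](4) P2=[7,1,3,3,6,3](0)
Move 6: P1 pit2 -> P1=[5,0,0,2,7,1](5) P2=[8,2,3,3,6,3](0)
Move 7: P2 pit4 -> P1=[6,1,1,3,7,1](5) P2=[8,2,3,3,0,4](1)
Move 8: P2 pit1 -> P1=[6,1,1,3,7,1](5) P2=[8,0,4,4,0,4](1)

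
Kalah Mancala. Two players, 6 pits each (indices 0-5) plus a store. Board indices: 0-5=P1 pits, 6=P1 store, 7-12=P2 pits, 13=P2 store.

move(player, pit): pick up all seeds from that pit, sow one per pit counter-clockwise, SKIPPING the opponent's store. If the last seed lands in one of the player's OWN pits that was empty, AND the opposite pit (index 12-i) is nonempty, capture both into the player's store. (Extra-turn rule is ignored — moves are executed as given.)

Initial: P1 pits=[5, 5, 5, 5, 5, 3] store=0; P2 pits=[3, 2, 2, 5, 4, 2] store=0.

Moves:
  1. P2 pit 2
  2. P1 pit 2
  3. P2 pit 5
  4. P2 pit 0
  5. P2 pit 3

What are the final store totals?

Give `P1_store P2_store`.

Answer: 1 2

Derivation:
Move 1: P2 pit2 -> P1=[5,5,5,5,5,3](0) P2=[3,2,0,6,5,2](0)
Move 2: P1 pit2 -> P1=[5,5,0,6,6,4](1) P2=[4,2,0,6,5,2](0)
Move 3: P2 pit5 -> P1=[6,5,0,6,6,4](1) P2=[4,2,0,6,5,0](1)
Move 4: P2 pit0 -> P1=[6,5,0,6,6,4](1) P2=[0,3,1,7,6,0](1)
Move 5: P2 pit3 -> P1=[7,6,1,7,6,4](1) P2=[0,3,1,0,7,1](2)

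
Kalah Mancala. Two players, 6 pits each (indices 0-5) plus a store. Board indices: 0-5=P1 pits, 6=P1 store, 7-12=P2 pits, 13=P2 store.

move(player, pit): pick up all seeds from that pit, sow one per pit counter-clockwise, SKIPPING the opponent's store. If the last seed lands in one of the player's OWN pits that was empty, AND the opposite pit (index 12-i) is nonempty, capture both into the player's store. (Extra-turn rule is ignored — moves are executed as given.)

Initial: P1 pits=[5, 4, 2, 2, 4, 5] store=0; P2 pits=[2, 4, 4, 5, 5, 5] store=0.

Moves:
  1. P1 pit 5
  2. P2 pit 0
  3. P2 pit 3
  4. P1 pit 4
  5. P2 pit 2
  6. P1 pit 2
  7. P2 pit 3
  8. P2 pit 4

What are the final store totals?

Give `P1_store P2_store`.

Answer: 2 3

Derivation:
Move 1: P1 pit5 -> P1=[5,4,2,2,4,0](1) P2=[3,5,5,6,5,5](0)
Move 2: P2 pit0 -> P1=[5,4,2,2,4,0](1) P2=[0,6,6,7,5,5](0)
Move 3: P2 pit3 -> P1=[6,5,3,3,4,0](1) P2=[0,6,6,0,6,6](1)
Move 4: P1 pit4 -> P1=[6,5,3,3,0,1](2) P2=[1,7,6,0,6,6](1)
Move 5: P2 pit2 -> P1=[7,6,3,3,0,1](2) P2=[1,7,0,1,7,7](2)
Move 6: P1 pit2 -> P1=[7,6,0,4,1,2](2) P2=[1,7,0,1,7,7](2)
Move 7: P2 pit3 -> P1=[7,6,0,4,1,2](2) P2=[1,7,0,0,8,7](2)
Move 8: P2 pit4 -> P1=[8,7,1,5,2,3](2) P2=[1,7,0,0,0,8](3)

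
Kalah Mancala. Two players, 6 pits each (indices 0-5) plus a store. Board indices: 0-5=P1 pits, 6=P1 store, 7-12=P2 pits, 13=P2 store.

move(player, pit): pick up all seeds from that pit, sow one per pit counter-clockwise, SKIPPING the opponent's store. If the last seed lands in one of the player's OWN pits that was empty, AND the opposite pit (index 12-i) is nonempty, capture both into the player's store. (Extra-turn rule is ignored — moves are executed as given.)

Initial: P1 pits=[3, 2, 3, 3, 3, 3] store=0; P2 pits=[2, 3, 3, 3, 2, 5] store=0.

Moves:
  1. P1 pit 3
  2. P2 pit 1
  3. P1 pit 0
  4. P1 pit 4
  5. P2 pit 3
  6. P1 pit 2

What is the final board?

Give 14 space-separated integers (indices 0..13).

Answer: 1 3 0 1 1 6 8 3 1 0 0 4 6 1

Derivation:
Move 1: P1 pit3 -> P1=[3,2,3,0,4,4](1) P2=[2,3,3,3,2,5](0)
Move 2: P2 pit1 -> P1=[3,2,3,0,4,4](1) P2=[2,0,4,4,3,5](0)
Move 3: P1 pit0 -> P1=[0,3,4,0,4,4](6) P2=[2,0,0,4,3,5](0)
Move 4: P1 pit4 -> P1=[0,3,4,0,0,5](7) P2=[3,1,0,4,3,5](0)
Move 5: P2 pit3 -> P1=[1,3,4,0,0,5](7) P2=[3,1,0,0,4,6](1)
Move 6: P1 pit2 -> P1=[1,3,0,1,1,6](8) P2=[3,1,0,0,4,6](1)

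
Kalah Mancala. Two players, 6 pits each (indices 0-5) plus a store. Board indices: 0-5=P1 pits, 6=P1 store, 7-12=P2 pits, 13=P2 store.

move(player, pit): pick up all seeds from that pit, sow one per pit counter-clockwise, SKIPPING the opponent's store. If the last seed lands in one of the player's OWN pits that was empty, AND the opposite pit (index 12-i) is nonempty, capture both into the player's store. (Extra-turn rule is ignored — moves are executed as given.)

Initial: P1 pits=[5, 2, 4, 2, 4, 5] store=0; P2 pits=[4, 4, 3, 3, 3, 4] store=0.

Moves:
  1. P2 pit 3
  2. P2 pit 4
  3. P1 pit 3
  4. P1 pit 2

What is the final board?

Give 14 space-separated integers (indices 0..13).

Answer: 6 3 0 1 6 7 1 4 4 3 0 0 6 2

Derivation:
Move 1: P2 pit3 -> P1=[5,2,4,2,4,5](0) P2=[4,4,3,0,4,5](1)
Move 2: P2 pit4 -> P1=[6,3,4,2,4,5](0) P2=[4,4,3,0,0,6](2)
Move 3: P1 pit3 -> P1=[6,3,4,0,5,6](0) P2=[4,4,3,0,0,6](2)
Move 4: P1 pit2 -> P1=[6,3,0,1,6,7](1) P2=[4,4,3,0,0,6](2)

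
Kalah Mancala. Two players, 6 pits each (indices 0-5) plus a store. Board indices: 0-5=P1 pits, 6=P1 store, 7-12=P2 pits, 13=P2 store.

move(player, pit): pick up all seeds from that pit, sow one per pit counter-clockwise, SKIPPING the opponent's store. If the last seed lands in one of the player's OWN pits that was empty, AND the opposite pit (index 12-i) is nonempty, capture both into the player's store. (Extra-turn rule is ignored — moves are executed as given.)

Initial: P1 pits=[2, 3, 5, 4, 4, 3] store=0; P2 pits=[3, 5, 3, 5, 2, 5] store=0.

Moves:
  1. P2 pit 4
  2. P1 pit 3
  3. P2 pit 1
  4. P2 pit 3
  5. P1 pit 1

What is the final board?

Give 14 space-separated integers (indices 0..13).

Answer: 3 0 7 1 6 5 1 4 0 4 0 2 8 3

Derivation:
Move 1: P2 pit4 -> P1=[2,3,5,4,4,3](0) P2=[3,5,3,5,0,6](1)
Move 2: P1 pit3 -> P1=[2,3,5,0,5,4](1) P2=[4,5,3,5,0,6](1)
Move 3: P2 pit1 -> P1=[2,3,5,0,5,4](1) P2=[4,0,4,6,1,7](2)
Move 4: P2 pit3 -> P1=[3,4,6,0,5,4](1) P2=[4,0,4,0,2,8](3)
Move 5: P1 pit1 -> P1=[3,0,7,1,6,5](1) P2=[4,0,4,0,2,8](3)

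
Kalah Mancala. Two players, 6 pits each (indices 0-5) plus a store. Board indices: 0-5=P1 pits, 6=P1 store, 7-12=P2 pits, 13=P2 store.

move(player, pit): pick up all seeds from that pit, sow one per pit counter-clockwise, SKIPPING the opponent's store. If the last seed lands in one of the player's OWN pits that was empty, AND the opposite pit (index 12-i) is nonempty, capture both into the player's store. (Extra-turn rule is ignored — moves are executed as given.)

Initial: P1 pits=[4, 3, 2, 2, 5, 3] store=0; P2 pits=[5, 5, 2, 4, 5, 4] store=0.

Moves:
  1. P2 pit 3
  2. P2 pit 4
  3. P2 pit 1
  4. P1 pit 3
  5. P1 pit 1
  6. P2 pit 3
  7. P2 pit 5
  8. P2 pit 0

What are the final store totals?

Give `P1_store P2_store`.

Answer: 1 12

Derivation:
Move 1: P2 pit3 -> P1=[5,3,2,2,5,3](0) P2=[5,5,2,0,6,5](1)
Move 2: P2 pit4 -> P1=[6,4,3,3,5,3](0) P2=[5,5,2,0,0,6](2)
Move 3: P2 pit1 -> P1=[6,4,3,3,5,3](0) P2=[5,0,3,1,1,7](3)
Move 4: P1 pit3 -> P1=[6,4,3,0,6,4](1) P2=[5,0,3,1,1,7](3)
Move 5: P1 pit1 -> P1=[6,0,4,1,7,5](1) P2=[5,0,3,1,1,7](3)
Move 6: P2 pit3 -> P1=[6,0,4,1,7,5](1) P2=[5,0,3,0,2,7](3)
Move 7: P2 pit5 -> P1=[7,1,5,2,8,6](1) P2=[5,0,3,0,2,0](4)
Move 8: P2 pit0 -> P1=[0,1,5,2,8,6](1) P2=[0,1,4,1,3,0](12)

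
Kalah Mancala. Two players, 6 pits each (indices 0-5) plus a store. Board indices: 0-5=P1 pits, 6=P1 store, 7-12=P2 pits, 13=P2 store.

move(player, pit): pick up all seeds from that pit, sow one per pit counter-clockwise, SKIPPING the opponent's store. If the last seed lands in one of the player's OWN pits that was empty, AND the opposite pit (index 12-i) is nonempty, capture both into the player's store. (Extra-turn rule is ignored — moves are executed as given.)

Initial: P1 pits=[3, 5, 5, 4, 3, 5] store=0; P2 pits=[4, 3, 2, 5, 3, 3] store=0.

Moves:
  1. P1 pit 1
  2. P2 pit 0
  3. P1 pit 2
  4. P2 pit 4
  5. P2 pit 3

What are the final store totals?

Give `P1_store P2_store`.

Answer: 2 2

Derivation:
Move 1: P1 pit1 -> P1=[3,0,6,5,4,6](1) P2=[4,3,2,5,3,3](0)
Move 2: P2 pit0 -> P1=[3,0,6,5,4,6](1) P2=[0,4,3,6,4,3](0)
Move 3: P1 pit2 -> P1=[3,0,0,6,5,7](2) P2=[1,5,3,6,4,3](0)
Move 4: P2 pit4 -> P1=[4,1,0,6,5,7](2) P2=[1,5,3,6,0,4](1)
Move 5: P2 pit3 -> P1=[5,2,1,6,5,7](2) P2=[1,5,3,0,1,5](2)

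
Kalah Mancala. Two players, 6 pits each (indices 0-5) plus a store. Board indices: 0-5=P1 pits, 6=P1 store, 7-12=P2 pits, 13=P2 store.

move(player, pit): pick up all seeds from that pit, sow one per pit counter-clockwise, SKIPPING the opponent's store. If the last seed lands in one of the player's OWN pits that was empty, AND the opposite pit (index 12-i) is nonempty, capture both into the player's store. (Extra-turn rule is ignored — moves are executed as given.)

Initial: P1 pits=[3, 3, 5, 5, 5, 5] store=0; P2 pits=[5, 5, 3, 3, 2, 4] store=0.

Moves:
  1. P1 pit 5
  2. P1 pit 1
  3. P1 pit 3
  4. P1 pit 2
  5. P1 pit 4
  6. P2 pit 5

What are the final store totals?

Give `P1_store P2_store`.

Answer: 4 1

Derivation:
Move 1: P1 pit5 -> P1=[3,3,5,5,5,0](1) P2=[6,6,4,4,2,4](0)
Move 2: P1 pit1 -> P1=[3,0,6,6,6,0](1) P2=[6,6,4,4,2,4](0)
Move 3: P1 pit3 -> P1=[3,0,6,0,7,1](2) P2=[7,7,5,4,2,4](0)
Move 4: P1 pit2 -> P1=[3,0,0,1,8,2](3) P2=[8,8,5,4,2,4](0)
Move 5: P1 pit4 -> P1=[3,0,0,1,0,3](4) P2=[9,9,6,5,3,5](0)
Move 6: P2 pit5 -> P1=[4,1,1,2,0,3](4) P2=[9,9,6,5,3,0](1)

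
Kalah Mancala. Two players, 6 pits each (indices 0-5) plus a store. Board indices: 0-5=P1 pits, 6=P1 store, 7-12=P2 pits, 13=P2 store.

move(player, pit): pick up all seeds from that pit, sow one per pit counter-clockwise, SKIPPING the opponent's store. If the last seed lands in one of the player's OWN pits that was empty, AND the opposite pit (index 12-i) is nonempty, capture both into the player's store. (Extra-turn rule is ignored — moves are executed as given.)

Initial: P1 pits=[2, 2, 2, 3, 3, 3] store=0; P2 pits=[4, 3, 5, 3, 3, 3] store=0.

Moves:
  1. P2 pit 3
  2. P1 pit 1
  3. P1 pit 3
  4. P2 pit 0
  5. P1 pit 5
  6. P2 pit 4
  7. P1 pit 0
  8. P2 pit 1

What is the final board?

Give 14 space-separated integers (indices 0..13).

Move 1: P2 pit3 -> P1=[2,2,2,3,3,3](0) P2=[4,3,5,0,4,4](1)
Move 2: P1 pit1 -> P1=[2,0,3,4,3,3](0) P2=[4,3,5,0,4,4](1)
Move 3: P1 pit3 -> P1=[2,0,3,0,4,4](1) P2=[5,3,5,0,4,4](1)
Move 4: P2 pit0 -> P1=[2,0,3,0,4,4](1) P2=[0,4,6,1,5,5](1)
Move 5: P1 pit5 -> P1=[2,0,3,0,4,0](2) P2=[1,5,7,1,5,5](1)
Move 6: P2 pit4 -> P1=[3,1,4,0,4,0](2) P2=[1,5,7,1,0,6](2)
Move 7: P1 pit0 -> P1=[0,2,5,0,4,0](10) P2=[1,5,0,1,0,6](2)
Move 8: P2 pit1 -> P1=[0,2,5,0,4,0](10) P2=[1,0,1,2,1,7](3)

Answer: 0 2 5 0 4 0 10 1 0 1 2 1 7 3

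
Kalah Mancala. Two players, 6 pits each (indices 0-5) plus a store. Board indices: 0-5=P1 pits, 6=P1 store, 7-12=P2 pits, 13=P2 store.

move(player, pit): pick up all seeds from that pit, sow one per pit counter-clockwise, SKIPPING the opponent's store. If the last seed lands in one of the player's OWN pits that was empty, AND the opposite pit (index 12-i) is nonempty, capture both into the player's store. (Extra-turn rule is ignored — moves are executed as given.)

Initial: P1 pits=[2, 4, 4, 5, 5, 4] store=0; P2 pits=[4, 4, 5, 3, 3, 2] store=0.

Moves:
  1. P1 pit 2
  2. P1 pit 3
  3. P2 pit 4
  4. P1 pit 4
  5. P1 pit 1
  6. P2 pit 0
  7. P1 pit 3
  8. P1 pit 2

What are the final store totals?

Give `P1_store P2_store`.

Move 1: P1 pit2 -> P1=[2,4,0,6,6,5](1) P2=[4,4,5,3,3,2](0)
Move 2: P1 pit3 -> P1=[2,4,0,0,7,6](2) P2=[5,5,6,3,3,2](0)
Move 3: P2 pit4 -> P1=[3,4,0,0,7,6](2) P2=[5,5,6,3,0,3](1)
Move 4: P1 pit4 -> P1=[3,4,0,0,0,7](3) P2=[6,6,7,4,1,3](1)
Move 5: P1 pit1 -> P1=[3,0,1,1,1,8](3) P2=[6,6,7,4,1,3](1)
Move 6: P2 pit0 -> P1=[3,0,1,1,1,8](3) P2=[0,7,8,5,2,4](2)
Move 7: P1 pit3 -> P1=[3,0,1,0,2,8](3) P2=[0,7,8,5,2,4](2)
Move 8: P1 pit2 -> P1=[3,0,0,0,2,8](12) P2=[0,7,0,5,2,4](2)

Answer: 12 2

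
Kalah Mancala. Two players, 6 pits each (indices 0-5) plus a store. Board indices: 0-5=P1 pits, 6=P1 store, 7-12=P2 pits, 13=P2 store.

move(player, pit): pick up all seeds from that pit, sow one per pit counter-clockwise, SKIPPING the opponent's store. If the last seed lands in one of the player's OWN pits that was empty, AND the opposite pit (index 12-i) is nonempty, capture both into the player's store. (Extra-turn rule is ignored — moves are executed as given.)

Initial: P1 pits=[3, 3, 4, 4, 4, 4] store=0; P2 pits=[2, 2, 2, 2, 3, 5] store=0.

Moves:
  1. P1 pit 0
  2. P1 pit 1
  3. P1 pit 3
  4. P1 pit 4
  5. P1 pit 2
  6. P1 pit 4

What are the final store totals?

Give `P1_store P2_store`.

Answer: 3 0

Derivation:
Move 1: P1 pit0 -> P1=[0,4,5,5,4,4](0) P2=[2,2,2,2,3,5](0)
Move 2: P1 pit1 -> P1=[0,0,6,6,5,5](0) P2=[2,2,2,2,3,5](0)
Move 3: P1 pit3 -> P1=[0,0,6,0,6,6](1) P2=[3,3,3,2,3,5](0)
Move 4: P1 pit4 -> P1=[0,0,6,0,0,7](2) P2=[4,4,4,3,3,5](0)
Move 5: P1 pit2 -> P1=[0,0,0,1,1,8](3) P2=[5,5,4,3,3,5](0)
Move 6: P1 pit4 -> P1=[0,0,0,1,0,9](3) P2=[5,5,4,3,3,5](0)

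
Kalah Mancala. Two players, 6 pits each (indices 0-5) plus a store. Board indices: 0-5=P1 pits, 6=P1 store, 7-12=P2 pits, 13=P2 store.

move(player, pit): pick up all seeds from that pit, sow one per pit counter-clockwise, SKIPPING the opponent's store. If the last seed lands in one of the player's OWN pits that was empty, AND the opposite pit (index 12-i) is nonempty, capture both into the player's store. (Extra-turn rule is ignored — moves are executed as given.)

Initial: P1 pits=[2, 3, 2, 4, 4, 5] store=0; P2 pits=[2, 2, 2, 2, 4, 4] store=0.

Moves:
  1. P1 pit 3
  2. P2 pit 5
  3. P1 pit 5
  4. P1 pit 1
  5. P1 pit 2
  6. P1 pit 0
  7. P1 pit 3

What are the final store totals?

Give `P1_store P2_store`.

Move 1: P1 pit3 -> P1=[2,3,2,0,5,6](1) P2=[3,2,2,2,4,4](0)
Move 2: P2 pit5 -> P1=[3,4,3,0,5,6](1) P2=[3,2,2,2,4,0](1)
Move 3: P1 pit5 -> P1=[3,4,3,0,5,0](2) P2=[4,3,3,3,5,0](1)
Move 4: P1 pit1 -> P1=[3,0,4,1,6,0](7) P2=[0,3,3,3,5,0](1)
Move 5: P1 pit2 -> P1=[3,0,0,2,7,1](8) P2=[0,3,3,3,5,0](1)
Move 6: P1 pit0 -> P1=[0,1,1,3,7,1](8) P2=[0,3,3,3,5,0](1)
Move 7: P1 pit3 -> P1=[0,1,1,0,8,2](9) P2=[0,3,3,3,5,0](1)

Answer: 9 1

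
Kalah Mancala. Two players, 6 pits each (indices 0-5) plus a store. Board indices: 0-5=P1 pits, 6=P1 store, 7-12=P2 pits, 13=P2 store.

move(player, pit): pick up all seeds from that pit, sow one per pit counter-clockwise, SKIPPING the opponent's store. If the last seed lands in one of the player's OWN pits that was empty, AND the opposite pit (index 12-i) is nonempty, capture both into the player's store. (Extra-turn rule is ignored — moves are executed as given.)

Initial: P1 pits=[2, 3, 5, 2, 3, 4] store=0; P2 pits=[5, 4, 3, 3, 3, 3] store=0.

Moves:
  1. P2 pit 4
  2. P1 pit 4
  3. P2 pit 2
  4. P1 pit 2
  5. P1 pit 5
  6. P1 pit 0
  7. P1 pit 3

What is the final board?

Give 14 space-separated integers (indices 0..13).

Move 1: P2 pit4 -> P1=[3,3,5,2,3,4](0) P2=[5,4,3,3,0,4](1)
Move 2: P1 pit4 -> P1=[3,3,5,2,0,5](1) P2=[6,4,3,3,0,4](1)
Move 3: P2 pit2 -> P1=[3,3,5,2,0,5](1) P2=[6,4,0,4,1,5](1)
Move 4: P1 pit2 -> P1=[3,3,0,3,1,6](2) P2=[7,4,0,4,1,5](1)
Move 5: P1 pit5 -> P1=[3,3,0,3,1,0](3) P2=[8,5,1,5,2,5](1)
Move 6: P1 pit0 -> P1=[0,4,1,4,1,0](3) P2=[8,5,1,5,2,5](1)
Move 7: P1 pit3 -> P1=[0,4,1,0,2,1](4) P2=[9,5,1,5,2,5](1)

Answer: 0 4 1 0 2 1 4 9 5 1 5 2 5 1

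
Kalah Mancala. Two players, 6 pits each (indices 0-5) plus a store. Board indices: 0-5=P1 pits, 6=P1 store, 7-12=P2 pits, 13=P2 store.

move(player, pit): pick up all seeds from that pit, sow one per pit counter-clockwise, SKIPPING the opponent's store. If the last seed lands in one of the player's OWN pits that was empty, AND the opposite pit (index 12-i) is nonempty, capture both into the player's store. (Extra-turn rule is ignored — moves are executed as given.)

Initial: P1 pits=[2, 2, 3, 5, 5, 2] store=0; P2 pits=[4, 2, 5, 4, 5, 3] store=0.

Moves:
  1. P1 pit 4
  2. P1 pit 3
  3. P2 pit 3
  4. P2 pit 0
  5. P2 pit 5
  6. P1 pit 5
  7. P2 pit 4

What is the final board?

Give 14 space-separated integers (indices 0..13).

Answer: 5 4 5 2 2 0 3 1 6 8 1 0 1 4

Derivation:
Move 1: P1 pit4 -> P1=[2,2,3,5,0,3](1) P2=[5,3,6,4,5,3](0)
Move 2: P1 pit3 -> P1=[2,2,3,0,1,4](2) P2=[6,4,6,4,5,3](0)
Move 3: P2 pit3 -> P1=[3,2,3,0,1,4](2) P2=[6,4,6,0,6,4](1)
Move 4: P2 pit0 -> P1=[3,2,3,0,1,4](2) P2=[0,5,7,1,7,5](2)
Move 5: P2 pit5 -> P1=[4,3,4,1,1,4](2) P2=[0,5,7,1,7,0](3)
Move 6: P1 pit5 -> P1=[4,3,4,1,1,0](3) P2=[1,6,8,1,7,0](3)
Move 7: P2 pit4 -> P1=[5,4,5,2,2,0](3) P2=[1,6,8,1,0,1](4)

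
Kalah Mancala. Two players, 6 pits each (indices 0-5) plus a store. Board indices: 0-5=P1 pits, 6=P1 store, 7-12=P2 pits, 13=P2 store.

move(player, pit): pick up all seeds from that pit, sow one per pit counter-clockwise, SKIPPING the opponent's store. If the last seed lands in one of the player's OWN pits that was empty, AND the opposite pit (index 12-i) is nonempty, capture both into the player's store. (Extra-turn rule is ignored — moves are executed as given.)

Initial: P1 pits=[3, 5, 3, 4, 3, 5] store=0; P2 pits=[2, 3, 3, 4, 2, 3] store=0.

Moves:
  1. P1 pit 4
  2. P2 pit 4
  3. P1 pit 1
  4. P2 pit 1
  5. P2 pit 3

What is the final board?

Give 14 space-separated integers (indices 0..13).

Answer: 4 1 4 5 1 7 2 3 0 4 0 2 5 2

Derivation:
Move 1: P1 pit4 -> P1=[3,5,3,4,0,6](1) P2=[3,3,3,4,2,3](0)
Move 2: P2 pit4 -> P1=[3,5,3,4,0,6](1) P2=[3,3,3,4,0,4](1)
Move 3: P1 pit1 -> P1=[3,0,4,5,1,7](2) P2=[3,3,3,4,0,4](1)
Move 4: P2 pit1 -> P1=[3,0,4,5,1,7](2) P2=[3,0,4,5,1,4](1)
Move 5: P2 pit3 -> P1=[4,1,4,5,1,7](2) P2=[3,0,4,0,2,5](2)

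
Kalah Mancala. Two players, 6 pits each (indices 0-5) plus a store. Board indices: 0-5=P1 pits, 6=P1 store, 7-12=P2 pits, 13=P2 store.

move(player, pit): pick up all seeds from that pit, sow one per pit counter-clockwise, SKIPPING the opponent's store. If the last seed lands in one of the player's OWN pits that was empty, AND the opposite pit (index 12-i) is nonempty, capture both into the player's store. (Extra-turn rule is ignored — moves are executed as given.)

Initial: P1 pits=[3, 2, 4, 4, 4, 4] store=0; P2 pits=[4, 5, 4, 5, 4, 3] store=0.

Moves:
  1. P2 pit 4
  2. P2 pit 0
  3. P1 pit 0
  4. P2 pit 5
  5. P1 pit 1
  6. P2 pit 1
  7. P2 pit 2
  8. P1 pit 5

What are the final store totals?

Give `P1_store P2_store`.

Move 1: P2 pit4 -> P1=[4,3,4,4,4,4](0) P2=[4,5,4,5,0,4](1)
Move 2: P2 pit0 -> P1=[4,0,4,4,4,4](0) P2=[0,6,5,6,0,4](5)
Move 3: P1 pit0 -> P1=[0,1,5,5,5,4](0) P2=[0,6,5,6,0,4](5)
Move 4: P2 pit5 -> P1=[1,2,6,5,5,4](0) P2=[0,6,5,6,0,0](6)
Move 5: P1 pit1 -> P1=[1,0,7,6,5,4](0) P2=[0,6,5,6,0,0](6)
Move 6: P2 pit1 -> P1=[2,0,7,6,5,4](0) P2=[0,0,6,7,1,1](7)
Move 7: P2 pit2 -> P1=[3,1,7,6,5,4](0) P2=[0,0,0,8,2,2](8)
Move 8: P1 pit5 -> P1=[3,1,7,6,5,0](1) P2=[1,1,1,8,2,2](8)

Answer: 1 8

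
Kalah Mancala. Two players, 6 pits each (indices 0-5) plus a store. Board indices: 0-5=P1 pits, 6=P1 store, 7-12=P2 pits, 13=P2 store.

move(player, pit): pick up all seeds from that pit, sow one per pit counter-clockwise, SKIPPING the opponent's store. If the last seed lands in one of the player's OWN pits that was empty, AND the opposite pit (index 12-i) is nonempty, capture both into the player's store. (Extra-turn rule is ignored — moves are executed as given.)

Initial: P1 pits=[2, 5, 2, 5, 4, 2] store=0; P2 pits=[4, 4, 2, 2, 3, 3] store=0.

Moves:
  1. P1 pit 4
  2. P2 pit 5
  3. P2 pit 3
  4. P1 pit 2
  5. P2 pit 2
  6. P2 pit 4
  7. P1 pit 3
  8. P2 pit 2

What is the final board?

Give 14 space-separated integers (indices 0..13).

Answer: 1 7 1 0 1 4 8 6 1 0 2 0 1 6

Derivation:
Move 1: P1 pit4 -> P1=[2,5,2,5,0,3](1) P2=[5,5,2,2,3,3](0)
Move 2: P2 pit5 -> P1=[3,6,2,5,0,3](1) P2=[5,5,2,2,3,0](1)
Move 3: P2 pit3 -> P1=[0,6,2,5,0,3](1) P2=[5,5,2,0,4,0](5)
Move 4: P1 pit2 -> P1=[0,6,0,6,0,3](7) P2=[5,0,2,0,4,0](5)
Move 5: P2 pit2 -> P1=[0,6,0,6,0,3](7) P2=[5,0,0,1,5,0](5)
Move 6: P2 pit4 -> P1=[1,7,1,6,0,3](7) P2=[5,0,0,1,0,1](6)
Move 7: P1 pit3 -> P1=[1,7,1,0,1,4](8) P2=[6,1,1,1,0,1](6)
Move 8: P2 pit2 -> P1=[1,7,1,0,1,4](8) P2=[6,1,0,2,0,1](6)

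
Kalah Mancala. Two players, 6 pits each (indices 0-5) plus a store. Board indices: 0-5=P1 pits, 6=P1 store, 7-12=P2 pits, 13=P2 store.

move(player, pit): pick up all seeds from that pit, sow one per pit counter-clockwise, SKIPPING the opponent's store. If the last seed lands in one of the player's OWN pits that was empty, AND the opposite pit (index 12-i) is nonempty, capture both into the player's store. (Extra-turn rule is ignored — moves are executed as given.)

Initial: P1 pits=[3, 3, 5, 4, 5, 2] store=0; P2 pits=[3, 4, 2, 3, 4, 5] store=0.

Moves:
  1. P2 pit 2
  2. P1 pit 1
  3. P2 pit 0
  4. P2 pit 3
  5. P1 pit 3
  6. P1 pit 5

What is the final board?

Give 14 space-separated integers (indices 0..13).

Move 1: P2 pit2 -> P1=[3,3,5,4,5,2](0) P2=[3,4,0,4,5,5](0)
Move 2: P1 pit1 -> P1=[3,0,6,5,6,2](0) P2=[3,4,0,4,5,5](0)
Move 3: P2 pit0 -> P1=[3,0,6,5,6,2](0) P2=[0,5,1,5,5,5](0)
Move 4: P2 pit3 -> P1=[4,1,6,5,6,2](0) P2=[0,5,1,0,6,6](1)
Move 5: P1 pit3 -> P1=[4,1,6,0,7,3](1) P2=[1,6,1,0,6,6](1)
Move 6: P1 pit5 -> P1=[4,1,6,0,7,0](2) P2=[2,7,1,0,6,6](1)

Answer: 4 1 6 0 7 0 2 2 7 1 0 6 6 1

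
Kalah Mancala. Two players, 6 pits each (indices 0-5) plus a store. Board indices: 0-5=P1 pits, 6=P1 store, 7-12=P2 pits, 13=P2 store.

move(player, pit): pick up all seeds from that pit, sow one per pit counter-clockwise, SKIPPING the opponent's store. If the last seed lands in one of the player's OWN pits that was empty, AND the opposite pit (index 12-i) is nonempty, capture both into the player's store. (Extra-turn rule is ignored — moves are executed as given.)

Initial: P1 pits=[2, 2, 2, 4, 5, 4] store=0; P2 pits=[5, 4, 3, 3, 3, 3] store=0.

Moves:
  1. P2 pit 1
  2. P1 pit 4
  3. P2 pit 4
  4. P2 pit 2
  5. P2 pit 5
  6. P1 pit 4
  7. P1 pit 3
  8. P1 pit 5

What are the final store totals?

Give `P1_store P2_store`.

Answer: 3 3

Derivation:
Move 1: P2 pit1 -> P1=[2,2,2,4,5,4](0) P2=[5,0,4,4,4,4](0)
Move 2: P1 pit4 -> P1=[2,2,2,4,0,5](1) P2=[6,1,5,4,4,4](0)
Move 3: P2 pit4 -> P1=[3,3,2,4,0,5](1) P2=[6,1,5,4,0,5](1)
Move 4: P2 pit2 -> P1=[4,3,2,4,0,5](1) P2=[6,1,0,5,1,6](2)
Move 5: P2 pit5 -> P1=[5,4,3,5,1,5](1) P2=[6,1,0,5,1,0](3)
Move 6: P1 pit4 -> P1=[5,4,3,5,0,6](1) P2=[6,1,0,5,1,0](3)
Move 7: P1 pit3 -> P1=[5,4,3,0,1,7](2) P2=[7,2,0,5,1,0](3)
Move 8: P1 pit5 -> P1=[5,4,3,0,1,0](3) P2=[8,3,1,6,2,1](3)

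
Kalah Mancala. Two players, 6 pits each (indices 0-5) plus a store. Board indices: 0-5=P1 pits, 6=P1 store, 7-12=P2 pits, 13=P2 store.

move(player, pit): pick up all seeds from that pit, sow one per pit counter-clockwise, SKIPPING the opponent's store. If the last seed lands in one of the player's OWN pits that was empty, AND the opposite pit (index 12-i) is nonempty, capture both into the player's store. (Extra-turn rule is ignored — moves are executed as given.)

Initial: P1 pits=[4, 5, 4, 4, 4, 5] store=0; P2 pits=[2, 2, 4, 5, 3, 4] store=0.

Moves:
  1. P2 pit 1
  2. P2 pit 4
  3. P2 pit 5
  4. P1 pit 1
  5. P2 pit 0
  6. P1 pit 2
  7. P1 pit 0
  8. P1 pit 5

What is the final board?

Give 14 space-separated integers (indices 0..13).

Answer: 0 1 1 8 7 0 6 2 3 7 8 1 0 2

Derivation:
Move 1: P2 pit1 -> P1=[4,5,4,4,4,5](0) P2=[2,0,5,6,3,4](0)
Move 2: P2 pit4 -> P1=[5,5,4,4,4,5](0) P2=[2,0,5,6,0,5](1)
Move 3: P2 pit5 -> P1=[6,6,5,5,4,5](0) P2=[2,0,5,6,0,0](2)
Move 4: P1 pit1 -> P1=[6,0,6,6,5,6](1) P2=[3,0,5,6,0,0](2)
Move 5: P2 pit0 -> P1=[6,0,6,6,5,6](1) P2=[0,1,6,7,0,0](2)
Move 6: P1 pit2 -> P1=[6,0,0,7,6,7](2) P2=[1,2,6,7,0,0](2)
Move 7: P1 pit0 -> P1=[0,1,1,8,7,8](3) P2=[1,2,6,7,0,0](2)
Move 8: P1 pit5 -> P1=[0,1,1,8,7,0](6) P2=[2,3,7,8,1,0](2)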